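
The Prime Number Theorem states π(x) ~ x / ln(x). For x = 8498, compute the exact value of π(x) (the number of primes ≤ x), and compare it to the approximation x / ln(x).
π(8498) = 1059;  x/ln(x) ≈ 939.26;  relative error ≈ 11.31%.

Directly count primes up to 8498: π(8498) = 1059. The PNT approximation gives 8498/ln(8498) ≈ 8498/9.04759 ≈ 939.26. Relative error (π(x) − x/ln(x)) / π(x) ≈ 11.31%; the approximation is known to undercount slightly (Li(x) is a better estimate).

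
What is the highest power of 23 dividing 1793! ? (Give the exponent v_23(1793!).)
v_23(1793!) = 80

Legendre's formula: v_p(n!) = Σ_{k ≥ 1} ⌊n / p^k⌋. For p = 23, n = 1793, the terms are:
  ⌊1793/23^1⌋ = ⌊1793/23⌋ = 77
  ⌊1793/23^2⌋ = ⌊1793/529⌋ = 3
(the next term ⌊1793/23^3⌋ = 0, terminating the sum). Summing: v_23(1793!) = 77 + 3 = 80.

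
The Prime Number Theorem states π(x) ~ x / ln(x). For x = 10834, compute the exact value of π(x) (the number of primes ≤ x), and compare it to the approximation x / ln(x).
π(10834) = 1316;  x/ln(x) ≈ 1166.14;  relative error ≈ 11.39%.

Directly count primes up to 10834: π(10834) = 1316. The PNT approximation gives 10834/ln(10834) ≈ 10834/9.29044 ≈ 1166.14. Relative error (π(x) − x/ln(x)) / π(x) ≈ 11.39%; the approximation is known to undercount slightly (Li(x) is a better estimate).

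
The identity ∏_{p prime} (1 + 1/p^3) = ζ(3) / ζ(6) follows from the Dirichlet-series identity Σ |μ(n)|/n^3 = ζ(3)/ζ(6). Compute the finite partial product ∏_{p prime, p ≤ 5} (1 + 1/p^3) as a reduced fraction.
∏ = 147/125

The primes p ≤ 5 are [2, 3, 5]. For each, (1 + 1/p^3) = (p^3 + 1)/p^3. Multiplying these fractions over p ∈ [2, 3, 5] gives 147/125. (In the limit P → ∞ this tends to ζ(3)/ζ(6).)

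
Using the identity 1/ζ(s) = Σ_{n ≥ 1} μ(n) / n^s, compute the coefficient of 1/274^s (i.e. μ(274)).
μ(274) = 1

Factor n = 274 = 2 · 137. μ(n) = 0 if any exponent ≥ 2 (not squarefree); otherwise μ(n) = (−1)^{ω(n)} where ω(n) is the number of distinct prime factors. Applying: μ(274) = 1.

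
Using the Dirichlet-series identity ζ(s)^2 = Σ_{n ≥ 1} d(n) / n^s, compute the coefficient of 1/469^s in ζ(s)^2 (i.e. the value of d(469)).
d(469) = 4

ζ(s)^2 = (Σ 1/m^s)(Σ 1/k^s). The coefficient of 1/n^s in the product is the number of ordered pairs (m, k) with mk = n, which equals d(n). For n = 469, divisors are [1, 7, 67, 469], so d(469) = 4.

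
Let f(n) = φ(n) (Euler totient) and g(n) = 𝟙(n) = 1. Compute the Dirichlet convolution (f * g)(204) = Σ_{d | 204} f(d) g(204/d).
(φ * 𝟙)(204) = 204

Divisors of 204: [1, 2, 3, 4, 6, 12, 17, 34, 51, 68, 102, 204]. For each d | 204:
  d = 1: φ(1) · 𝟙(204/1) = 1 · 1 = 1
  d = 2: φ(2) · 𝟙(204/2) = 1 · 1 = 1
  d = 3: φ(3) · 𝟙(204/3) = 2 · 1 = 2
  d = 4: φ(4) · 𝟙(204/4) = 2 · 1 = 2
  d = 6: φ(6) · 𝟙(204/6) = 2 · 1 = 2
  d = 12: φ(12) · 𝟙(204/12) = 4 · 1 = 4
  d = 17: φ(17) · 𝟙(204/17) = 16 · 1 = 16
  d = 34: φ(34) · 𝟙(204/34) = 16 · 1 = 16
  d = 51: φ(51) · 𝟙(204/51) = 32 · 1 = 32
  d = 68: φ(68) · 𝟙(204/68) = 32 · 1 = 32
  d = 102: φ(102) · 𝟙(204/102) = 32 · 1 = 32
  d = 204: φ(204) · 𝟙(204/204) = 64 · 1 = 64
Summing: (φ * 𝟙)(204) = 1 + 1 + 2 + 2 + 2 + 4 + 16 + 16 + 32 + 32 + 32 + 64 = 204.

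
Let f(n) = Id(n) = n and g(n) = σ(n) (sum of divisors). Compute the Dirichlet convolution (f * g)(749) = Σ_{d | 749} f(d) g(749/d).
(Id * σ)(749) = 3225

Divisors of 749: [1, 7, 107, 749]. For each d | 749:
  d = 1: Id(1) · σ(749/1) = 1 · 864 = 864
  d = 7: Id(7) · σ(749/7) = 7 · 108 = 756
  d = 107: Id(107) · σ(749/107) = 107 · 8 = 856
  d = 749: Id(749) · σ(749/749) = 749 · 1 = 749
Summing: (Id * σ)(749) = 864 + 756 + 856 + 749 = 3225.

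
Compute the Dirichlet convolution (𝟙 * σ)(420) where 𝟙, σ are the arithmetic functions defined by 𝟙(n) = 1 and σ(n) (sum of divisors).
(𝟙 * σ)(420) = 3465

Divisors of 420: [1, 2, 3, 4, 5, 6, 7, 10, 12, 14, 15, 20, 21, 28, 30, 35, 42, 60, 70, 84, 105, 140, 210, 420]. For each d | 420:
  d = 1: 𝟙(1) · σ(420/1) = 1 · 1344 = 1344
  d = 2: 𝟙(2) · σ(420/2) = 1 · 576 = 576
  d = 3: 𝟙(3) · σ(420/3) = 1 · 336 = 336
  d = 4: 𝟙(4) · σ(420/4) = 1 · 192 = 192
  d = 5: 𝟙(5) · σ(420/5) = 1 · 224 = 224
  d = 6: 𝟙(6) · σ(420/6) = 1 · 144 = 144
  d = 7: 𝟙(7) · σ(420/7) = 1 · 168 = 168
  d = 10: 𝟙(10) · σ(420/10) = 1 · 96 = 96
  d = 12: 𝟙(12) · σ(420/12) = 1 · 48 = 48
  d = 14: 𝟙(14) · σ(420/14) = 1 · 72 = 72
  d = 15: 𝟙(15) · σ(420/15) = 1 · 56 = 56
  d = 20: 𝟙(20) · σ(420/20) = 1 · 32 = 32
  d = 21: 𝟙(21) · σ(420/21) = 1 · 42 = 42
  d = 28: 𝟙(28) · σ(420/28) = 1 · 24 = 24
  d = 30: 𝟙(30) · σ(420/30) = 1 · 24 = 24
  d = 35: 𝟙(35) · σ(420/35) = 1 · 28 = 28
  d = 42: 𝟙(42) · σ(420/42) = 1 · 18 = 18
  d = 60: 𝟙(60) · σ(420/60) = 1 · 8 = 8
  d = 70: 𝟙(70) · σ(420/70) = 1 · 12 = 12
  d = 84: 𝟙(84) · σ(420/84) = 1 · 6 = 6
  d = 105: 𝟙(105) · σ(420/105) = 1 · 7 = 7
  d = 140: 𝟙(140) · σ(420/140) = 1 · 4 = 4
  d = 210: 𝟙(210) · σ(420/210) = 1 · 3 = 3
  d = 420: 𝟙(420) · σ(420/420) = 1 · 1 = 1
Summing: (𝟙 * σ)(420) = 1344 + 576 + 336 + 192 + 224 + 144 + 168 + 96 + 48 + 72 + 56 + 32 + 42 + 24 + 24 + 28 + 18 + 8 + 12 + 6 + 7 + 4 + 3 + 1 = 3465.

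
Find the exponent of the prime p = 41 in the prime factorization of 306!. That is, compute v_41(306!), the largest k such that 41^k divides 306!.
v_41(306!) = 7

Legendre's formula: v_p(n!) = Σ_{k ≥ 1} ⌊n / p^k⌋. For p = 41, n = 306, the terms are:
  ⌊306/41^1⌋ = ⌊306/41⌋ = 7
(the next term ⌊306/41^2⌋ = 0, terminating the sum). Summing: v_41(306!) = 7 = 7.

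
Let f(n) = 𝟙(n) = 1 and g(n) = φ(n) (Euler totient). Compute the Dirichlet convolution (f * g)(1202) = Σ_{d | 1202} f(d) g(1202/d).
(𝟙 * φ)(1202) = 1202

Divisors of 1202: [1, 2, 601, 1202]. For each d | 1202:
  d = 1: 𝟙(1) · φ(1202/1) = 1 · 600 = 600
  d = 2: 𝟙(2) · φ(1202/2) = 1 · 600 = 600
  d = 601: 𝟙(601) · φ(1202/601) = 1 · 1 = 1
  d = 1202: 𝟙(1202) · φ(1202/1202) = 1 · 1 = 1
Summing: (𝟙 * φ)(1202) = 600 + 600 + 1 + 1 = 1202.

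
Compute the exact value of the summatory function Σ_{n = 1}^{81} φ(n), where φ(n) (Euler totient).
Σ_{n ≤ 81} φ(n) = 2020

Compute φ(n) for each 1 ≤ n ≤ 81: φ(1) = 1, φ(2) = 1, φ(3) = 2, φ(4) = 2, φ(5) = 4, φ(6) = 2, φ(7) = 6, φ(8) = 4, φ(9) = 6, φ(10) = 4, φ(11) = 10, φ(12) = 4, φ(13) = 12, φ(14) = 6, φ(15) = 8, φ(16) = 8, φ(17) = 16, φ(18) = 6, φ(19) = 18, φ(20) = 8, φ(21) = 12, φ(22) = 10, φ(23) = 22, φ(24) = 8, φ(25) = 20, φ(26) = 12, φ(27) = 18, φ(28) = 12, φ(29) = 28, φ(30) = 8, φ(31) = 30, φ(32) = 16, φ(33) = 20, φ(34) = 16, φ(35) = 24, φ(36) = 12, φ(37) = 36, φ(38) = 18, φ(39) = 24, φ(40) = 16, φ(41) = 40, φ(42) = 12, φ(43) = 42, φ(44) = 20, φ(45) = 24, φ(46) = 22, φ(47) = 46, φ(48) = 16, φ(49) = 42, φ(50) = 20, φ(51) = 32, φ(52) = 24, φ(53) = 52, φ(54) = 18, φ(55) = 40, φ(56) = 24, φ(57) = 36, φ(58) = 28, φ(59) = 58, φ(60) = 16, φ(61) = 60, φ(62) = 30, φ(63) = 36, φ(64) = 32, φ(65) = 48, φ(66) = 20, φ(67) = 66, φ(68) = 32, φ(69) = 44, φ(70) = 24, φ(71) = 70, φ(72) = 24, φ(73) = 72, φ(74) = 36, φ(75) = 40, φ(76) = 36, φ(77) = 60, φ(78) = 24, φ(79) = 78, φ(80) = 32, φ(81) = 54. Summing all 81 values: 2020. (Average order: Σ_{n ≤ x} φ(n) ~ (3/π²) x². For x = 81, (3/π²)·81² ≈ 1994.30.)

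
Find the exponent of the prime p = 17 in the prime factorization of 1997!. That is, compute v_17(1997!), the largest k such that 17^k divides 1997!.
v_17(1997!) = 123

Legendre's formula: v_p(n!) = Σ_{k ≥ 1} ⌊n / p^k⌋. For p = 17, n = 1997, the terms are:
  ⌊1997/17^1⌋ = ⌊1997/17⌋ = 117
  ⌊1997/17^2⌋ = ⌊1997/289⌋ = 6
(the next term ⌊1997/17^3⌋ = 0, terminating the sum). Summing: v_17(1997!) = 117 + 6 = 123.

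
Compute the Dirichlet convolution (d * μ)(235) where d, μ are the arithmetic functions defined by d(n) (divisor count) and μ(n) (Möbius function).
(d * μ)(235) = 1

Divisors of 235: [1, 5, 47, 235]. For each d | 235:
  d = 1: d(1) · μ(235/1) = 1 · 1 = 1
  d = 5: d(5) · μ(235/5) = 2 · -1 = -2
  d = 47: d(47) · μ(235/47) = 2 · -1 = -2
  d = 235: d(235) · μ(235/235) = 4 · 1 = 4
Summing: (d * μ)(235) = 1 + -2 + -2 + 4 = 1.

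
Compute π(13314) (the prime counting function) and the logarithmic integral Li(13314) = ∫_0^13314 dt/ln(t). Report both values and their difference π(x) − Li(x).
π(13314) = 1581;  Li(13314) ≈ 1600.21;  π(x) − Li(x) ≈ -19.21.

Direct count of primes ≤ 13314 gives π(13314) = 1581. Numerical evaluation of the logarithmic integral gives Li(13314) ≈ 1600.21. The difference π(x) − Li(x) ≈ -19.21 is typically negative for small/moderate x (Li(x) overestimates), though Littlewood's theorem shows this sign changes infinitely often.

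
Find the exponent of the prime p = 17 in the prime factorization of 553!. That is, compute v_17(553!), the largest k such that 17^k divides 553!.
v_17(553!) = 33

Legendre's formula: v_p(n!) = Σ_{k ≥ 1} ⌊n / p^k⌋. For p = 17, n = 553, the terms are:
  ⌊553/17^1⌋ = ⌊553/17⌋ = 32
  ⌊553/17^2⌋ = ⌊553/289⌋ = 1
(the next term ⌊553/17^3⌋ = 0, terminating the sum). Summing: v_17(553!) = 32 + 1 = 33.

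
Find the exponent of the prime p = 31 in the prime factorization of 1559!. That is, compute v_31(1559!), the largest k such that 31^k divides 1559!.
v_31(1559!) = 51

Legendre's formula: v_p(n!) = Σ_{k ≥ 1} ⌊n / p^k⌋. For p = 31, n = 1559, the terms are:
  ⌊1559/31^1⌋ = ⌊1559/31⌋ = 50
  ⌊1559/31^2⌋ = ⌊1559/961⌋ = 1
(the next term ⌊1559/31^3⌋ = 0, terminating the sum). Summing: v_31(1559!) = 50 + 1 = 51.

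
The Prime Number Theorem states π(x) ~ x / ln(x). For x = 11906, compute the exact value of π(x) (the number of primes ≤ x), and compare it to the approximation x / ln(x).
π(11906) = 1426;  x/ln(x) ≈ 1268.65;  relative error ≈ 11.03%.

Directly count primes up to 11906: π(11906) = 1426. The PNT approximation gives 11906/ln(11906) ≈ 11906/9.38480 ≈ 1268.65. Relative error (π(x) − x/ln(x)) / π(x) ≈ 11.03%; the approximation is known to undercount slightly (Li(x) is a better estimate).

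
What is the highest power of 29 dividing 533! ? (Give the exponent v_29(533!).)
v_29(533!) = 18

Legendre's formula: v_p(n!) = Σ_{k ≥ 1} ⌊n / p^k⌋. For p = 29, n = 533, the terms are:
  ⌊533/29^1⌋ = ⌊533/29⌋ = 18
(the next term ⌊533/29^2⌋ = 0, terminating the sum). Summing: v_29(533!) = 18 = 18.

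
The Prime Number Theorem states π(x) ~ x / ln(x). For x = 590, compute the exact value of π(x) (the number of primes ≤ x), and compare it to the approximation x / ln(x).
π(590) = 107;  x/ln(x) ≈ 92.47;  relative error ≈ 13.58%.

Directly count primes up to 590: π(590) = 107. The PNT approximation gives 590/ln(590) ≈ 590/6.38012 ≈ 92.47. Relative error (π(x) − x/ln(x)) / π(x) ≈ 13.58%; the approximation is known to undercount slightly (Li(x) is a better estimate).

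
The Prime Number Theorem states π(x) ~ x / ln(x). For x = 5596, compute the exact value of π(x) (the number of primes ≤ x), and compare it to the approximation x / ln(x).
π(5596) = 738;  x/ln(x) ≈ 648.45;  relative error ≈ 12.13%.

Directly count primes up to 5596: π(5596) = 738. The PNT approximation gives 5596/ln(5596) ≈ 5596/8.62981 ≈ 648.45. Relative error (π(x) − x/ln(x)) / π(x) ≈ 12.13%; the approximation is known to undercount slightly (Li(x) is a better estimate).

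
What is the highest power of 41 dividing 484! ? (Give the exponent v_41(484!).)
v_41(484!) = 11

Legendre's formula: v_p(n!) = Σ_{k ≥ 1} ⌊n / p^k⌋. For p = 41, n = 484, the terms are:
  ⌊484/41^1⌋ = ⌊484/41⌋ = 11
(the next term ⌊484/41^2⌋ = 0, terminating the sum). Summing: v_41(484!) = 11 = 11.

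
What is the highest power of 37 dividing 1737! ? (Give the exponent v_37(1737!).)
v_37(1737!) = 47

Legendre's formula: v_p(n!) = Σ_{k ≥ 1} ⌊n / p^k⌋. For p = 37, n = 1737, the terms are:
  ⌊1737/37^1⌋ = ⌊1737/37⌋ = 46
  ⌊1737/37^2⌋ = ⌊1737/1369⌋ = 1
(the next term ⌊1737/37^3⌋ = 0, terminating the sum). Summing: v_37(1737!) = 46 + 1 = 47.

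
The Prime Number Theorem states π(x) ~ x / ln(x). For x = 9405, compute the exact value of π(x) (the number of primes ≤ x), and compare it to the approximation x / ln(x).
π(9405) = 1163;  x/ln(x) ≈ 1027.98;  relative error ≈ 11.61%.

Directly count primes up to 9405: π(9405) = 1163. The PNT approximation gives 9405/ln(9405) ≈ 9405/9.14900 ≈ 1027.98. Relative error (π(x) − x/ln(x)) / π(x) ≈ 11.61%; the approximation is known to undercount slightly (Li(x) is a better estimate).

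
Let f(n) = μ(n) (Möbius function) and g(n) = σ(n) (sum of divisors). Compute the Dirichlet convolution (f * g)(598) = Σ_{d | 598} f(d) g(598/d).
(μ * σ)(598) = 598

Divisors of 598: [1, 2, 13, 23, 26, 46, 299, 598]. For each d | 598:
  d = 1: μ(1) · σ(598/1) = 1 · 1008 = 1008
  d = 2: μ(2) · σ(598/2) = -1 · 336 = -336
  d = 13: μ(13) · σ(598/13) = -1 · 72 = -72
  d = 23: μ(23) · σ(598/23) = -1 · 42 = -42
  d = 26: μ(26) · σ(598/26) = 1 · 24 = 24
  d = 46: μ(46) · σ(598/46) = 1 · 14 = 14
  d = 299: μ(299) · σ(598/299) = 1 · 3 = 3
  d = 598: μ(598) · σ(598/598) = -1 · 1 = -1
Summing: (μ * σ)(598) = 1008 + -336 + -72 + -42 + 24 + 14 + 3 + -1 = 598.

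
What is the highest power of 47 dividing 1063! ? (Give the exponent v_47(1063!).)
v_47(1063!) = 22

Legendre's formula: v_p(n!) = Σ_{k ≥ 1} ⌊n / p^k⌋. For p = 47, n = 1063, the terms are:
  ⌊1063/47^1⌋ = ⌊1063/47⌋ = 22
(the next term ⌊1063/47^2⌋ = 0, terminating the sum). Summing: v_47(1063!) = 22 = 22.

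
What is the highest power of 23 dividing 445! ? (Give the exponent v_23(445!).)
v_23(445!) = 19

Legendre's formula: v_p(n!) = Σ_{k ≥ 1} ⌊n / p^k⌋. For p = 23, n = 445, the terms are:
  ⌊445/23^1⌋ = ⌊445/23⌋ = 19
(the next term ⌊445/23^2⌋ = 0, terminating the sum). Summing: v_23(445!) = 19 = 19.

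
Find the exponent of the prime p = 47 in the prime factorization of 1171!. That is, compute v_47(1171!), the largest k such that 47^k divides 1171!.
v_47(1171!) = 24

Legendre's formula: v_p(n!) = Σ_{k ≥ 1} ⌊n / p^k⌋. For p = 47, n = 1171, the terms are:
  ⌊1171/47^1⌋ = ⌊1171/47⌋ = 24
(the next term ⌊1171/47^2⌋ = 0, terminating the sum). Summing: v_47(1171!) = 24 = 24.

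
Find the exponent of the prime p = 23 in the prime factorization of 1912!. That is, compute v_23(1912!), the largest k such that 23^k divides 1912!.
v_23(1912!) = 86

Legendre's formula: v_p(n!) = Σ_{k ≥ 1} ⌊n / p^k⌋. For p = 23, n = 1912, the terms are:
  ⌊1912/23^1⌋ = ⌊1912/23⌋ = 83
  ⌊1912/23^2⌋ = ⌊1912/529⌋ = 3
(the next term ⌊1912/23^3⌋ = 0, terminating the sum). Summing: v_23(1912!) = 83 + 3 = 86.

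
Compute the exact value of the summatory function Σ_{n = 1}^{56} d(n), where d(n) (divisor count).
Σ_{n ≤ 56} d(n) = 239

Compute d(n) for each 1 ≤ n ≤ 56: d(1) = 1, d(2) = 2, d(3) = 2, d(4) = 3, d(5) = 2, d(6) = 4, d(7) = 2, d(8) = 4, d(9) = 3, d(10) = 4, d(11) = 2, d(12) = 6, d(13) = 2, d(14) = 4, d(15) = 4, d(16) = 5, d(17) = 2, d(18) = 6, d(19) = 2, d(20) = 6, d(21) = 4, d(22) = 4, d(23) = 2, d(24) = 8, d(25) = 3, d(26) = 4, d(27) = 4, d(28) = 6, d(29) = 2, d(30) = 8, d(31) = 2, d(32) = 6, d(33) = 4, d(34) = 4, d(35) = 4, d(36) = 9, d(37) = 2, d(38) = 4, d(39) = 4, d(40) = 8, d(41) = 2, d(42) = 8, d(43) = 2, d(44) = 6, d(45) = 6, d(46) = 4, d(47) = 2, d(48) = 10, d(49) = 3, d(50) = 6, d(51) = 4, d(52) = 6, d(53) = 2, d(54) = 8, d(55) = 4, d(56) = 8. Summing all 56 values: 239. (Dirichlet's divisor formula: Σ_{n ≤ x} d(n) = x ln(x) + (2γ − 1) x + O(√x). For x = 56, the asymptotic estimate is ≈ 234.07.)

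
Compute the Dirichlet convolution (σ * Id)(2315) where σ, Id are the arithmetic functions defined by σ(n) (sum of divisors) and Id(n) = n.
(σ * Id)(2315) = 10197

Divisors of 2315: [1, 5, 463, 2315]. For each d | 2315:
  d = 1: σ(1) · Id(2315/1) = 1 · 2315 = 2315
  d = 5: σ(5) · Id(2315/5) = 6 · 463 = 2778
  d = 463: σ(463) · Id(2315/463) = 464 · 5 = 2320
  d = 2315: σ(2315) · Id(2315/2315) = 2784 · 1 = 2784
Summing: (σ * Id)(2315) = 2315 + 2778 + 2320 + 2784 = 10197.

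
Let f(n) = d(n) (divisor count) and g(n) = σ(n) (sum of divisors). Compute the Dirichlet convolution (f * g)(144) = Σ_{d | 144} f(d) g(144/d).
(d * σ)(144) = 2376

Divisors of 144: [1, 2, 3, 4, 6, 8, 9, 12, 16, 18, 24, 36, 48, 72, 144]. For each d | 144:
  d = 1: d(1) · σ(144/1) = 1 · 403 = 403
  d = 2: d(2) · σ(144/2) = 2 · 195 = 390
  d = 3: d(3) · σ(144/3) = 2 · 124 = 248
  d = 4: d(4) · σ(144/4) = 3 · 91 = 273
  d = 6: d(6) · σ(144/6) = 4 · 60 = 240
  d = 8: d(8) · σ(144/8) = 4 · 39 = 156
  d = 9: d(9) · σ(144/9) = 3 · 31 = 93
  d = 12: d(12) · σ(144/12) = 6 · 28 = 168
  d = 16: d(16) · σ(144/16) = 5 · 13 = 65
  d = 18: d(18) · σ(144/18) = 6 · 15 = 90
  d = 24: d(24) · σ(144/24) = 8 · 12 = 96
  d = 36: d(36) · σ(144/36) = 9 · 7 = 63
  d = 48: d(48) · σ(144/48) = 10 · 4 = 40
  d = 72: d(72) · σ(144/72) = 12 · 3 = 36
  d = 144: d(144) · σ(144/144) = 15 · 1 = 15
Summing: (d * σ)(144) = 403 + 390 + 248 + 273 + 240 + 156 + 93 + 168 + 65 + 90 + 96 + 63 + 40 + 36 + 15 = 2376.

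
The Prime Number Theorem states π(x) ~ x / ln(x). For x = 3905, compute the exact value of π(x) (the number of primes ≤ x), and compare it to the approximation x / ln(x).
π(3905) = 539;  x/ln(x) ≈ 472.19;  relative error ≈ 12.40%.

Directly count primes up to 3905: π(3905) = 539. The PNT approximation gives 3905/ln(3905) ≈ 3905/8.27001 ≈ 472.19. Relative error (π(x) − x/ln(x)) / π(x) ≈ 12.40%; the approximation is known to undercount slightly (Li(x) is a better estimate).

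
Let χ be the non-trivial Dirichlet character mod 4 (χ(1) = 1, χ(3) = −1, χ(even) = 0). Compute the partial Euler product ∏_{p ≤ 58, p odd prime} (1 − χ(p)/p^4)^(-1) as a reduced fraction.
∏ = 257364431333305770108011762895409938991497014556861335561/260241495905762991772533773778373936417391479107040051200

The odd primes p ≤ 58 are [3, 5, 7, 11, 13, 17, 19, 23, 29, 31, 37, 41, 43, 47, 53]. For each, χ(p) = 1 if p ≡ 1 mod 4, χ(p) = −1 if p ≡ 3 mod 4. Taking (1 − χ(p)/p^4)^(-1) = p^4/(p^4 − χ(p)): (1 − (-1)/3^4)^(-1) · (1 − (1)/5^4)^(-1) · (1 − (-1)/7^4)^(-1) · (1 − (-1)/11^4)^(-1) · (1 − (1)/13^4)^(-1) · (1 − (1)/17^4)^(-1) · (1 − (-1)/19^4)^(-1) · (1 − (-1)/23^4)^(-1) · (1 − (1)/29^4)^(-1) · (1 − (-1)/31^4)^(-1) · (1 − (1)/37^4)^(-1) · (1 − (1)/41^4)^(-1) · (1 − (-1)/43^4)^(-1) · (1 − (-1)/47^4)^(-1) · (1 − (1)/53^4)^(-1) = 257364431333305770108011762895409938991497014556861335561/260241495905762991772533773778373936417391479107040051200.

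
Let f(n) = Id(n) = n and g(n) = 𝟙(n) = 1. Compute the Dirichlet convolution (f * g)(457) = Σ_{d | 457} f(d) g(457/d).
(Id * 𝟙)(457) = 458

Divisors of 457: [1, 457]. For each d | 457:
  d = 1: Id(1) · 𝟙(457/1) = 1 · 1 = 1
  d = 457: Id(457) · 𝟙(457/457) = 457 · 1 = 457
Summing: (Id * 𝟙)(457) = 1 + 457 = 458.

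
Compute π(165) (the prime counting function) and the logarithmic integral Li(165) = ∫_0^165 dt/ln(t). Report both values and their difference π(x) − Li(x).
π(165) = 38;  Li(165) ≈ 43.47;  π(x) − Li(x) ≈ -5.47.

Direct count of primes ≤ 165 gives π(165) = 38. Numerical evaluation of the logarithmic integral gives Li(165) ≈ 43.47. The difference π(x) − Li(x) ≈ -5.47 is typically negative for small/moderate x (Li(x) overestimates), though Littlewood's theorem shows this sign changes infinitely often.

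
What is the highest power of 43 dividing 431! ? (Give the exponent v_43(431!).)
v_43(431!) = 10

Legendre's formula: v_p(n!) = Σ_{k ≥ 1} ⌊n / p^k⌋. For p = 43, n = 431, the terms are:
  ⌊431/43^1⌋ = ⌊431/43⌋ = 10
(the next term ⌊431/43^2⌋ = 0, terminating the sum). Summing: v_43(431!) = 10 = 10.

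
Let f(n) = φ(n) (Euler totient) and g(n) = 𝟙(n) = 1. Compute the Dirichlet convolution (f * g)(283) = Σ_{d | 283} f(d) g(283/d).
(φ * 𝟙)(283) = 283

Divisors of 283: [1, 283]. For each d | 283:
  d = 1: φ(1) · 𝟙(283/1) = 1 · 1 = 1
  d = 283: φ(283) · 𝟙(283/283) = 282 · 1 = 282
Summing: (φ * 𝟙)(283) = 1 + 282 = 283.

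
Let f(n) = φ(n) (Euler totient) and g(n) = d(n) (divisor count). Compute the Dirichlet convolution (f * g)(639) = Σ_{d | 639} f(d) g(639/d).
(φ * d)(639) = 936

Divisors of 639: [1, 3, 9, 71, 213, 639]. For each d | 639:
  d = 1: φ(1) · d(639/1) = 1 · 6 = 6
  d = 3: φ(3) · d(639/3) = 2 · 4 = 8
  d = 9: φ(9) · d(639/9) = 6 · 2 = 12
  d = 71: φ(71) · d(639/71) = 70 · 3 = 210
  d = 213: φ(213) · d(639/213) = 140 · 2 = 280
  d = 639: φ(639) · d(639/639) = 420 · 1 = 420
Summing: (φ * d)(639) = 6 + 8 + 12 + 210 + 280 + 420 = 936.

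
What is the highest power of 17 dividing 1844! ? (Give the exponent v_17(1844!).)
v_17(1844!) = 114

Legendre's formula: v_p(n!) = Σ_{k ≥ 1} ⌊n / p^k⌋. For p = 17, n = 1844, the terms are:
  ⌊1844/17^1⌋ = ⌊1844/17⌋ = 108
  ⌊1844/17^2⌋ = ⌊1844/289⌋ = 6
(the next term ⌊1844/17^3⌋ = 0, terminating the sum). Summing: v_17(1844!) = 108 + 6 = 114.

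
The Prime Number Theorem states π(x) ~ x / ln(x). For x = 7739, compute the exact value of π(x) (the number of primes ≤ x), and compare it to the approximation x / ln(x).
π(7739) = 981;  x/ln(x) ≈ 864.30;  relative error ≈ 11.90%.

Directly count primes up to 7739: π(7739) = 981. The PNT approximation gives 7739/ln(7739) ≈ 7739/8.95403 ≈ 864.30. Relative error (π(x) − x/ln(x)) / π(x) ≈ 11.90%; the approximation is known to undercount slightly (Li(x) is a better estimate).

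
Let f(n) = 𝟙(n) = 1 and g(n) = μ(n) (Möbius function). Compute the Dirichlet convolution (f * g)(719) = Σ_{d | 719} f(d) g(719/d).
(𝟙 * μ)(719) = 0

Divisors of 719: [1, 719]. For each d | 719:
  d = 1: 𝟙(1) · μ(719/1) = 1 · -1 = -1
  d = 719: 𝟙(719) · μ(719/719) = 1 · 1 = 1
Summing: (𝟙 * μ)(719) = -1 + 1 = 0.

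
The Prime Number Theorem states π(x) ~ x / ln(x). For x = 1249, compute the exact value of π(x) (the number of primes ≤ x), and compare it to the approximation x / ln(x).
π(1249) = 204;  x/ln(x) ≈ 175.17;  relative error ≈ 14.13%.

Directly count primes up to 1249: π(1249) = 204. The PNT approximation gives 1249/ln(1249) ≈ 1249/7.13010 ≈ 175.17. Relative error (π(x) − x/ln(x)) / π(x) ≈ 14.13%; the approximation is known to undercount slightly (Li(x) is a better estimate).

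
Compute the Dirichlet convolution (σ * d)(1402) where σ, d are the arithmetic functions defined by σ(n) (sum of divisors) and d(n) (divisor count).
(σ * d)(1402) = 3520

Divisors of 1402: [1, 2, 701, 1402]. For each d | 1402:
  d = 1: σ(1) · d(1402/1) = 1 · 4 = 4
  d = 2: σ(2) · d(1402/2) = 3 · 2 = 6
  d = 701: σ(701) · d(1402/701) = 702 · 2 = 1404
  d = 1402: σ(1402) · d(1402/1402) = 2106 · 1 = 2106
Summing: (σ * d)(1402) = 4 + 6 + 1404 + 2106 = 3520.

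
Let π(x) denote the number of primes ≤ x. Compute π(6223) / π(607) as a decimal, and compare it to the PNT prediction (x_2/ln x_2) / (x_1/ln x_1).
π(6223)/π(607) = 810/111 ≈ 7.2973;  PNT prediction ≈ 7.5207.

π(607) = 111 and π(6223) = 810, so π(6223)/π(607) ≈ 7.2973. The PNT-predicted ratio is (6223/ln(6223)) / (607/ln(607)) ≈ 7.5207. The two agree to within a few percent, as expected.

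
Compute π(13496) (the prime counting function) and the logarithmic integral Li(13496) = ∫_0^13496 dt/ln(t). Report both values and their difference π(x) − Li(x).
π(13496) = 1599;  Li(13496) ≈ 1619.37;  π(x) − Li(x) ≈ -20.37.

Direct count of primes ≤ 13496 gives π(13496) = 1599. Numerical evaluation of the logarithmic integral gives Li(13496) ≈ 1619.37. The difference π(x) − Li(x) ≈ -20.37 is typically negative for small/moderate x (Li(x) overestimates), though Littlewood's theorem shows this sign changes infinitely often.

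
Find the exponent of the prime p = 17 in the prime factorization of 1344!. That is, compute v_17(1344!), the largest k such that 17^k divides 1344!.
v_17(1344!) = 83

Legendre's formula: v_p(n!) = Σ_{k ≥ 1} ⌊n / p^k⌋. For p = 17, n = 1344, the terms are:
  ⌊1344/17^1⌋ = ⌊1344/17⌋ = 79
  ⌊1344/17^2⌋ = ⌊1344/289⌋ = 4
(the next term ⌊1344/17^3⌋ = 0, terminating the sum). Summing: v_17(1344!) = 79 + 4 = 83.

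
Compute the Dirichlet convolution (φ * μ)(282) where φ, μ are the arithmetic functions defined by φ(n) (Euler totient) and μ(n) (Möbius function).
(φ * μ)(282) = 0

Divisors of 282: [1, 2, 3, 6, 47, 94, 141, 282]. For each d | 282:
  d = 1: φ(1) · μ(282/1) = 1 · -1 = -1
  d = 2: φ(2) · μ(282/2) = 1 · 1 = 1
  d = 3: φ(3) · μ(282/3) = 2 · 1 = 2
  d = 6: φ(6) · μ(282/6) = 2 · -1 = -2
  d = 47: φ(47) · μ(282/47) = 46 · 1 = 46
  d = 94: φ(94) · μ(282/94) = 46 · -1 = -46
  d = 141: φ(141) · μ(282/141) = 92 · -1 = -92
  d = 282: φ(282) · μ(282/282) = 92 · 1 = 92
Summing: (φ * μ)(282) = -1 + 1 + 2 + -2 + 46 + -46 + -92 + 92 = 0.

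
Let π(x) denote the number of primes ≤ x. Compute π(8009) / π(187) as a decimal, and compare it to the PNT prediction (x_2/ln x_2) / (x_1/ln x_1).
π(8009)/π(187) = 1008/42 ≈ 24.0000;  PNT prediction ≈ 24.9260.

π(187) = 42 and π(8009) = 1008, so π(8009)/π(187) ≈ 24.0000. The PNT-predicted ratio is (8009/ln(8009)) / (187/ln(187)) ≈ 24.9260. The two agree to within a few percent, as expected.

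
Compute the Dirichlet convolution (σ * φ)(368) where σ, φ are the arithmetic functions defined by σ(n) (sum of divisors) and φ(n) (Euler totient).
(σ * φ)(368) = 3680

Divisors of 368: [1, 2, 4, 8, 16, 23, 46, 92, 184, 368]. For each d | 368:
  d = 1: σ(1) · φ(368/1) = 1 · 176 = 176
  d = 2: σ(2) · φ(368/2) = 3 · 88 = 264
  d = 4: σ(4) · φ(368/4) = 7 · 44 = 308
  d = 8: σ(8) · φ(368/8) = 15 · 22 = 330
  d = 16: σ(16) · φ(368/16) = 31 · 22 = 682
  d = 23: σ(23) · φ(368/23) = 24 · 8 = 192
  d = 46: σ(46) · φ(368/46) = 72 · 4 = 288
  d = 92: σ(92) · φ(368/92) = 168 · 2 = 336
  d = 184: σ(184) · φ(368/184) = 360 · 1 = 360
  d = 368: σ(368) · φ(368/368) = 744 · 1 = 744
Summing: (σ * φ)(368) = 176 + 264 + 308 + 330 + 682 + 192 + 288 + 336 + 360 + 744 = 3680.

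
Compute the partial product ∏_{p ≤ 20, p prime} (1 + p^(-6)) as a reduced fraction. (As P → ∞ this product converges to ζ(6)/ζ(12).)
∏ = 10322827120806625262196014218/10149346788166965945179821977

The primes p ≤ 20 are [2, 3, 5, 7, 11, 13, 17, 19]. For each, (1 + 1/p^6) = (p^6 + 1)/p^6. Multiplying these fractions over p ∈ [2, 3, 5, 7, 11, 13, 17, 19] gives 10322827120806625262196014218/10149346788166965945179821977. (In the limit P → ∞ this tends to ζ(6)/ζ(12).)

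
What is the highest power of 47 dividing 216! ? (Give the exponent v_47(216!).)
v_47(216!) = 4

Legendre's formula: v_p(n!) = Σ_{k ≥ 1} ⌊n / p^k⌋. For p = 47, n = 216, the terms are:
  ⌊216/47^1⌋ = ⌊216/47⌋ = 4
(the next term ⌊216/47^2⌋ = 0, terminating the sum). Summing: v_47(216!) = 4 = 4.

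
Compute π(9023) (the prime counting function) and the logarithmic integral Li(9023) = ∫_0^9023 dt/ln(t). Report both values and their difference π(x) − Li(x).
π(9023) = 1121;  Li(9023) ≈ 1139.47;  π(x) − Li(x) ≈ -18.47.

Direct count of primes ≤ 9023 gives π(9023) = 1121. Numerical evaluation of the logarithmic integral gives Li(9023) ≈ 1139.47. The difference π(x) − Li(x) ≈ -18.47 is typically negative for small/moderate x (Li(x) overestimates), though Littlewood's theorem shows this sign changes infinitely often.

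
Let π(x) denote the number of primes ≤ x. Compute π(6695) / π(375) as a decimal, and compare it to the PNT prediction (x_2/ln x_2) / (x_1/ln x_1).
π(6695)/π(375) = 863/74 ≈ 11.6622;  PNT prediction ≈ 12.0120.

π(375) = 74 and π(6695) = 863, so π(6695)/π(375) ≈ 11.6622. The PNT-predicted ratio is (6695/ln(6695)) / (375/ln(375)) ≈ 12.0120. The two agree to within a few percent, as expected.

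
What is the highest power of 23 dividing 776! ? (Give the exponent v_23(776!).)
v_23(776!) = 34

Legendre's formula: v_p(n!) = Σ_{k ≥ 1} ⌊n / p^k⌋. For p = 23, n = 776, the terms are:
  ⌊776/23^1⌋ = ⌊776/23⌋ = 33
  ⌊776/23^2⌋ = ⌊776/529⌋ = 1
(the next term ⌊776/23^3⌋ = 0, terminating the sum). Summing: v_23(776!) = 33 + 1 = 34.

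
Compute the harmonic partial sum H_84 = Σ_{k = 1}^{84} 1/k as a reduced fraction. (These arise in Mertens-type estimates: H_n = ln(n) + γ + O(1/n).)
H_84 = 3681181948368536301765969745576439759/734184632222154704090370027645633600

Direct summation: H_84 = 1 + 1/2 + ... + 1/84. The least common denominator is lcm(1, ..., 84) = 8076030954443701744994070304101969600; over this denominator the numerator is 8076030954443701744994070304101969600 + 4038015477221850872497035152050984800 + 2692010318147900581664690101367323200 + 2019007738610925436248517576025492400 + 1615206190888740348998814060820393920 + 1346005159073950290832345050683661600 + 1153718707777671677856295757728852800 + 1009503869305462718124258788012746200 + 897336772715966860554896700455774400 + 807603095444370174499407030410196960 + 734184632222154704090370027645633600 + 673002579536975145416172525341830800 + 621233150341823211153390023392459200 + 576859353888835838928147878864426400 + 538402063629580116332938020273464640 + 504751934652731359062129394006373100 + 475060644379041279117298253182468800 + 448668386357983430277448350227887200 + 425054260760194828683898437057998400 + 403801547722185087249703515205098480 + 384572902592557225952098585909617600 + 367092316111077352045185013822816800 + 351131780627987032391046534960955200 + 336501289768487572708086262670915400 + 323041238177748069799762812164078784 + 310616575170911605576695011696229600 + 299112257571988953518298900151924800 + 288429676944417919464073939432213200 + 278483826015300060172209320831102400 + 269201031814790058166469010136732320 + 260517127562700056290131300132321600 + 252375967326365679531064697003186550 + 244728210740718234696790009215211200 + 237530322189520639558649126591234400 + 230743741555534335571259151545770560 + 224334193178991715138724175113943600 + 218271106876856803918758656867620800 + 212527130380097414341949218528999200 + 207077716780607737051130007797486400 + 201900773861092543624851757602549240 + 196976364742529310853513909856145600 + 192286451296278612976049292954808800 + 187814673359155854534745821025627200 + 183546158055538676022592506911408400 + 179467354543193372110979340091154880 + 175565890313993516195523267480477600 + 171830445839227696702001495831956800 + 168250644884243786354043131335457700 + 164816958253953096836613679675550400 + 161520619088874034899881406082039392 + 158353548126347093039099417727489600 + 155308287585455802788347505848114800 + 152377942536673617830076798190603200 + 149556128785994476759149450075962400 + 146836926444430940818074005529126720 + 144214838472208959732036969716106600 + 141684753586731609561299479019332800 + 139241913007650030086104660415551200 + 136881880583791554999899496679694400 + 134600515907395029083234505068366160 + 132393950072847569590066726296753600 + 130258563781350028145065650066160800 + 128190967530852408650699528636539200 + 126187983663182839765532348501593275 + 124246630068364642230678004678491840 + 122364105370359117348395004607605600 + 120537775439458234999911497076148800 + 118765161094760319779324563295617200 + 117043926875995677463682178320318400 + 115371870777767167785629575772885280 + 113746914851319742887240426818337600 + 112167096589495857569362087556971800 + 110630561019776736232795483617835200 + 109135553438428401959379328433810400 + 107680412725916023266587604054692928 + 106263565190048707170974609264499600 + 104883518888879243441481432520804800 + 103538858390303868525565003898743200 + 102228239929667110696127472203822400 + 100950386930546271812425878801274620 + 99704085857329651172766300050641600 + 98488182371264655426756954928072800 + 97301577764381948734868316916891200 + 96143225648139306488024646477404400 = 40493001432053899319425667201340837349, so H_84 = 40493001432053899319425667201340837349/8076030954443701744994070304101969600; reducing by gcd(40493001432053899319425667201340837349, 8076030954443701744994070304101969600) = 11 gives 3681181948368536301765969745576439759/734184632222154704090370027645633600 ≈ 5.01397. (The PNT-adjacent estimate ln(84) + γ ≈ 5.00803 matches within O(1/n).)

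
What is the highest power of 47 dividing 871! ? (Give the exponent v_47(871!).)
v_47(871!) = 18

Legendre's formula: v_p(n!) = Σ_{k ≥ 1} ⌊n / p^k⌋. For p = 47, n = 871, the terms are:
  ⌊871/47^1⌋ = ⌊871/47⌋ = 18
(the next term ⌊871/47^2⌋ = 0, terminating the sum). Summing: v_47(871!) = 18 = 18.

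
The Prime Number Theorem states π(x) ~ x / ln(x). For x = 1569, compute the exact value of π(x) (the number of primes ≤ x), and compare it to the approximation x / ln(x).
π(1569) = 247;  x/ln(x) ≈ 213.23;  relative error ≈ 13.67%.

Directly count primes up to 1569: π(1569) = 247. The PNT approximation gives 1569/ln(1569) ≈ 1569/7.35819 ≈ 213.23. Relative error (π(x) − x/ln(x)) / π(x) ≈ 13.67%; the approximation is known to undercount slightly (Li(x) is a better estimate).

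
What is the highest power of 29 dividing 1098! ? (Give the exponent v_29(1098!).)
v_29(1098!) = 38

Legendre's formula: v_p(n!) = Σ_{k ≥ 1} ⌊n / p^k⌋. For p = 29, n = 1098, the terms are:
  ⌊1098/29^1⌋ = ⌊1098/29⌋ = 37
  ⌊1098/29^2⌋ = ⌊1098/841⌋ = 1
(the next term ⌊1098/29^3⌋ = 0, terminating the sum). Summing: v_29(1098!) = 37 + 1 = 38.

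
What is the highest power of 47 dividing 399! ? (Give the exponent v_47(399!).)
v_47(399!) = 8

Legendre's formula: v_p(n!) = Σ_{k ≥ 1} ⌊n / p^k⌋. For p = 47, n = 399, the terms are:
  ⌊399/47^1⌋ = ⌊399/47⌋ = 8
(the next term ⌊399/47^2⌋ = 0, terminating the sum). Summing: v_47(399!) = 8 = 8.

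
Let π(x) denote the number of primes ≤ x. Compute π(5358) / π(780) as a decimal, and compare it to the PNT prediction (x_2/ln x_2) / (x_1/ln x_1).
π(5358)/π(780) = 708/137 ≈ 5.1679;  PNT prediction ≈ 5.3276.

π(780) = 137 and π(5358) = 708, so π(5358)/π(780) ≈ 5.1679. The PNT-predicted ratio is (5358/ln(5358)) / (780/ln(780)) ≈ 5.3276. The two agree to within a few percent, as expected.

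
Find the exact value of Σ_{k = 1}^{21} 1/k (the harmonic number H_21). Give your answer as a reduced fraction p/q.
H_21 = 18858053/5173168

Direct summation: H_21 = 1 + 1/2 + ... + 1/21. The least common denominator is lcm(1, ..., 21) = 232792560; over this denominator the numerator is 232792560 + 116396280 + 77597520 + 58198140 + 46558512 + 38798760 + 33256080 + 29099070 + 25865840 + 23279256 + 21162960 + 19399380 + 17907120 + 16628040 + 15519504 + 14549535 + 13693680 + 12932920 + 12252240 + 11639628 + 11085360 = 848612385, so H_21 = 848612385/232792560; reducing by gcd(848612385, 232792560) = 45 gives 18858053/5173168 ≈ 3.64536. (The PNT-adjacent estimate ln(21) + γ ≈ 3.62174 matches within O(1/n).)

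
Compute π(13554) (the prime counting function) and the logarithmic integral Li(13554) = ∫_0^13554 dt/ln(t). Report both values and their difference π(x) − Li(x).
π(13554) = 1604;  Li(13554) ≈ 1625.46;  π(x) − Li(x) ≈ -21.46.

Direct count of primes ≤ 13554 gives π(13554) = 1604. Numerical evaluation of the logarithmic integral gives Li(13554) ≈ 1625.46. The difference π(x) − Li(x) ≈ -21.46 is typically negative for small/moderate x (Li(x) overestimates), though Littlewood's theorem shows this sign changes infinitely often.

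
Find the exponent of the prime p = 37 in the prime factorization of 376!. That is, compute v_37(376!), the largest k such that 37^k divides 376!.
v_37(376!) = 10

Legendre's formula: v_p(n!) = Σ_{k ≥ 1} ⌊n / p^k⌋. For p = 37, n = 376, the terms are:
  ⌊376/37^1⌋ = ⌊376/37⌋ = 10
(the next term ⌊376/37^2⌋ = 0, terminating the sum). Summing: v_37(376!) = 10 = 10.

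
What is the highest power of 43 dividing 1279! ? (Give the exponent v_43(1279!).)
v_43(1279!) = 29

Legendre's formula: v_p(n!) = Σ_{k ≥ 1} ⌊n / p^k⌋. For p = 43, n = 1279, the terms are:
  ⌊1279/43^1⌋ = ⌊1279/43⌋ = 29
(the next term ⌊1279/43^2⌋ = 0, terminating the sum). Summing: v_43(1279!) = 29 = 29.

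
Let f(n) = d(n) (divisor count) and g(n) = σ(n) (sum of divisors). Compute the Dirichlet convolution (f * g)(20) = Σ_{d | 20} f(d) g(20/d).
(d * σ)(20) = 128

Divisors of 20: [1, 2, 4, 5, 10, 20]. For each d | 20:
  d = 1: d(1) · σ(20/1) = 1 · 42 = 42
  d = 2: d(2) · σ(20/2) = 2 · 18 = 36
  d = 4: d(4) · σ(20/4) = 3 · 6 = 18
  d = 5: d(5) · σ(20/5) = 2 · 7 = 14
  d = 10: d(10) · σ(20/10) = 4 · 3 = 12
  d = 20: d(20) · σ(20/20) = 6 · 1 = 6
Summing: (d * σ)(20) = 42 + 36 + 18 + 14 + 12 + 6 = 128.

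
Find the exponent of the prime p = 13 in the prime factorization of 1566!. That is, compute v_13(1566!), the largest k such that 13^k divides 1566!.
v_13(1566!) = 129

Legendre's formula: v_p(n!) = Σ_{k ≥ 1} ⌊n / p^k⌋. For p = 13, n = 1566, the terms are:
  ⌊1566/13^1⌋ = ⌊1566/13⌋ = 120
  ⌊1566/13^2⌋ = ⌊1566/169⌋ = 9
(the next term ⌊1566/13^3⌋ = 0, terminating the sum). Summing: v_13(1566!) = 120 + 9 = 129.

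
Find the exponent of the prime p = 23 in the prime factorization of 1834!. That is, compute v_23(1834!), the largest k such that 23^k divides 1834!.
v_23(1834!) = 82

Legendre's formula: v_p(n!) = Σ_{k ≥ 1} ⌊n / p^k⌋. For p = 23, n = 1834, the terms are:
  ⌊1834/23^1⌋ = ⌊1834/23⌋ = 79
  ⌊1834/23^2⌋ = ⌊1834/529⌋ = 3
(the next term ⌊1834/23^3⌋ = 0, terminating the sum). Summing: v_23(1834!) = 79 + 3 = 82.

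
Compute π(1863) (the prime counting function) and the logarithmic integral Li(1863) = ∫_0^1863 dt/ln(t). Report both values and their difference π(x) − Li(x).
π(1863) = 284;  Li(1863) ≈ 296.70;  π(x) − Li(x) ≈ -12.70.

Direct count of primes ≤ 1863 gives π(1863) = 284. Numerical evaluation of the logarithmic integral gives Li(1863) ≈ 296.70. The difference π(x) − Li(x) ≈ -12.70 is typically negative for small/moderate x (Li(x) overestimates), though Littlewood's theorem shows this sign changes infinitely often.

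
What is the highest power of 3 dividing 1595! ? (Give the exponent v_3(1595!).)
v_3(1595!) = 794

Legendre's formula: v_p(n!) = Σ_{k ≥ 1} ⌊n / p^k⌋. For p = 3, n = 1595, the terms are:
  ⌊1595/3^1⌋ = ⌊1595/3⌋ = 531
  ⌊1595/3^2⌋ = ⌊1595/9⌋ = 177
  ⌊1595/3^3⌋ = ⌊1595/27⌋ = 59
  ⌊1595/3^4⌋ = ⌊1595/81⌋ = 19
  ⌊1595/3^5⌋ = ⌊1595/243⌋ = 6
  ⌊1595/3^6⌋ = ⌊1595/729⌋ = 2
(the next term ⌊1595/3^7⌋ = 0, terminating the sum). Summing: v_3(1595!) = 531 + 177 + 59 + 19 + 6 + 2 = 794.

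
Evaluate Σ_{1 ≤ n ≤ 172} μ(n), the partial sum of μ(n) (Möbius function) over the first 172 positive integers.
Σ_{n ≤ 172} μ(n) = -2

Compute μ(n) for each 1 ≤ n ≤ 172: μ(1) = 1, μ(2) = -1, μ(3) = -1, μ(4) = 0, μ(5) = -1, μ(6) = 1, μ(7) = -1, μ(8) = 0, μ(9) = 0, μ(10) = 1, μ(11) = -1, μ(12) = 0, μ(13) = -1, μ(14) = 1, μ(15) = 1, μ(16) = 0, μ(17) = -1, μ(18) = 0, μ(19) = -1, μ(20) = 0, μ(21) = 1, μ(22) = 1, μ(23) = -1, μ(24) = 0, μ(25) = 0, μ(26) = 1, μ(27) = 0, μ(28) = 0, μ(29) = -1, μ(30) = -1, μ(31) = -1, μ(32) = 0, μ(33) = 1, μ(34) = 1, μ(35) = 1, μ(36) = 0, μ(37) = -1, μ(38) = 1, μ(39) = 1, μ(40) = 0, μ(41) = -1, μ(42) = -1, μ(43) = -1, μ(44) = 0, μ(45) = 0, μ(46) = 1, μ(47) = -1, μ(48) = 0, μ(49) = 0, μ(50) = 0, μ(51) = 1, μ(52) = 0, μ(53) = -1, μ(54) = 0, μ(55) = 1, μ(56) = 0, μ(57) = 1, μ(58) = 1, μ(59) = -1, μ(60) = 0, μ(61) = -1, μ(62) = 1, μ(63) = 0, μ(64) = 0, μ(65) = 1, μ(66) = -1, μ(67) = -1, μ(68) = 0, μ(69) = 1, μ(70) = -1, μ(71) = -1, μ(72) = 0, μ(73) = -1, μ(74) = 1, μ(75) = 0, μ(76) = 0, μ(77) = 1, μ(78) = -1, μ(79) = -1, μ(80) = 0, μ(81) = 0, μ(82) = 1, μ(83) = -1, μ(84) = 0, μ(85) = 1, μ(86) = 1, μ(87) = 1, μ(88) = 0, μ(89) = -1, μ(90) = 0, μ(91) = 1, μ(92) = 0, μ(93) = 1, μ(94) = 1, μ(95) = 1, μ(96) = 0, μ(97) = -1, μ(98) = 0, μ(99) = 0, μ(100) = 0, μ(101) = -1, μ(102) = -1, μ(103) = -1, μ(104) = 0, μ(105) = -1, μ(106) = 1, μ(107) = -1, μ(108) = 0, μ(109) = -1, μ(110) = -1, μ(111) = 1, μ(112) = 0, μ(113) = -1, μ(114) = -1, μ(115) = 1, μ(116) = 0, μ(117) = 0, μ(118) = 1, μ(119) = 1, μ(120) = 0, μ(121) = 0, μ(122) = 1, μ(123) = 1, μ(124) = 0, μ(125) = 0, μ(126) = 0, μ(127) = -1, μ(128) = 0, μ(129) = 1, μ(130) = -1, μ(131) = -1, μ(132) = 0, μ(133) = 1, μ(134) = 1, μ(135) = 0, μ(136) = 0, μ(137) = -1, μ(138) = -1, μ(139) = -1, μ(140) = 0, μ(141) = 1, μ(142) = 1, μ(143) = 1, μ(144) = 0, μ(145) = 1, μ(146) = 1, μ(147) = 0, μ(148) = 0, μ(149) = -1, μ(150) = 0, μ(151) = -1, μ(152) = 0, μ(153) = 0, μ(154) = -1, μ(155) = 1, μ(156) = 0, μ(157) = -1, μ(158) = 1, μ(159) = 1, μ(160) = 0, μ(161) = 1, μ(162) = 0, μ(163) = -1, μ(164) = 0, μ(165) = -1, μ(166) = 1, μ(167) = -1, μ(168) = 0, μ(169) = 0, μ(170) = -1, μ(171) = 0, μ(172) = 0. Summing all 172 values: -2. (Mertens function M(x) = Σ_{n ≤ x} μ(n); on average M(x) should be small (PNT ⟺ M(x) = o(x)).)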